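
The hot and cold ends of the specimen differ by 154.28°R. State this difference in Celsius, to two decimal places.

85.71°C

An interval of 1°R corresponds to 5/9°C.
154.28 × 5/9 = 85.71.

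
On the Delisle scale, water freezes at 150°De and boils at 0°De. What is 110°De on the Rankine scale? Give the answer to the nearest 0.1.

539.7°R

Linear interpolation between the fixed points: C = (110 - 150) × 100 / (0 - 150) = 26.6667°C.
Then 26.6667 × 1.8 + 491.67 = 539.7°R.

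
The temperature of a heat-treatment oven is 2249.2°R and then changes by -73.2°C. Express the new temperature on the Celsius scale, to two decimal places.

Initial temperature in Celsius: (2249.2 - 491.67) × 5/9 = 976.4056°C.
Final Celsius temperature: 976.4056 - 73.2000 = 903.2056°C.

903.21°C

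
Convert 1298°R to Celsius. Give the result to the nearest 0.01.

447.96°C

In Celsius: (1298 - 491.67) × 5/9 = 447.9611°C.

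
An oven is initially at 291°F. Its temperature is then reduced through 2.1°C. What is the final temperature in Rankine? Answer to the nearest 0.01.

746.89°R

Initial temperature in Celsius: (291 - 32) × 5/9 = 143.8889°C.
Final Celsius temperature: 143.8889 - 2.1000 = 141.7889°C.
In Rankine: 141.7889 × 1.8 + 491.67 = 746.89°R.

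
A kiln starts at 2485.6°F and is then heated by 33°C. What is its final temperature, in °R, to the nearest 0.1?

Initial temperature in Celsius: (2485.6 - 32) × 5/9 = 1363.1111°C.
Final Celsius temperature: 1363.1111 + 33.0000 = 1396.1111°C.
In Rankine: 1396.1111 × 1.8 + 491.67 = 3004.7°R.

3004.7°R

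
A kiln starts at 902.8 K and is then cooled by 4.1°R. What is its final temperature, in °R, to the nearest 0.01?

1620.94°R

Initial temperature in Celsius: 902.8 - 273.15 = 629.6500°C.
The 4.1°R change is an interval, so only the factor 5/9 applies: -4.1 × 5/9 = -2.2778°C.
Final Celsius temperature: 629.6500 - 2.2778 = 627.3722°C.
In Rankine: 627.3722 × 1.8 + 491.67 = 1620.94°R.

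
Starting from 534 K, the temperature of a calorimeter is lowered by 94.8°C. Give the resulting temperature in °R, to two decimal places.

790.56°R

Initial temperature in Celsius: 534 - 273.15 = 260.8500°C.
Final Celsius temperature: 260.8500 - 94.8000 = 166.0500°C.
In Rankine: 166.0500 × 1.8 + 491.67 = 790.56°R.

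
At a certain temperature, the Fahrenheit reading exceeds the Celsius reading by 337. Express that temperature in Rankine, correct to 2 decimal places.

1177.92°R

Let x be the Celsius reading; then the Fahrenheit reading is 1.8·x + 32.
(1.8·x + 32) - x = 337  ⇒  (0.8)·x = 305  ⇒  x = 381.2500°C.
In Rankine: 381.2500 × 1.8 + 491.67 = 1177.92°R.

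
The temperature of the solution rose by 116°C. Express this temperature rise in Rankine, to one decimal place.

208.8°R

For a temperature interval the offset drops out; only the factor 1.8 applies.
116 × 1.8 = 208.8.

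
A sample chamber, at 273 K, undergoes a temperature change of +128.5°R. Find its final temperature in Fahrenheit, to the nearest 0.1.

160.2°F

Initial temperature in Celsius: 273 - 273.15 = -0.1500°C.
The 128.5°R change is an interval, so only the factor 5/9 applies: +128.5 × 5/9 = +71.3889°C.
Final Celsius temperature: -0.1500 + 71.3889 = 71.2389°C.
In Fahrenheit: 71.2389 × 1.8 + 32 = 160.2°F.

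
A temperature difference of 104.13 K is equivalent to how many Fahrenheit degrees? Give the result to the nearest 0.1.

187.4°F

Only the scale ratio 1.8 matters for a change in temperature.
104.13 × 1.8 = 187.4.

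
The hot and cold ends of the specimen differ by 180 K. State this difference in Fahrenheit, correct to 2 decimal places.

Only the scale ratio 1.8 matters for a change in temperature.
180 × 1.8 = 324.00.

324.00°F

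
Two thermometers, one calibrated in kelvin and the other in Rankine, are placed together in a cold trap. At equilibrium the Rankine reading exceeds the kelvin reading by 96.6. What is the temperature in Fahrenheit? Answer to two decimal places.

-242.32°F

Let x be the kelvin reading; then the Rankine reading is 1.8·x.
(1.8·x) - x = 96.6  ⇒  (0.8)·x = 96.6  ⇒  x = 120.7500 K.
In Celsius: 120.75 - 273.15 = -152.4000°C.
In Fahrenheit: -152.4000 × 1.8 + 32 = -242.32°F.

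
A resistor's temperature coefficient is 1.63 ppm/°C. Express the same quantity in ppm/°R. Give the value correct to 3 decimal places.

The quantity depends on a temperature interval, so only the ratio of degree sizes applies; the offset between the scales is irrelevant.
A change of 1°R is a change of 5/9°C, so per °R the value is 1.63 × 5/9 = 0.906.

0.906 ppm/°R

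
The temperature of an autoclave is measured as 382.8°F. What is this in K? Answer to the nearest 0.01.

In Celsius: (382.8 - 32) × 5/9 = 194.8889°C.
In kelvin: 194.8889 + 273.15 = 468.04 K.

468.04 K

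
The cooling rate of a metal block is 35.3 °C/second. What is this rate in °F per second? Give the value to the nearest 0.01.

63.54 °F/second

Since only a temperature interval is involved, the additive offset between the scales drops out.
A change of 1°C is a change of 1.8°F, so 35.3 × 1.8 = 63.54.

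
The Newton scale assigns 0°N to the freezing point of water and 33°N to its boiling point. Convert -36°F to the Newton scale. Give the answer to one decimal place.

First in Celsius: (-36 - 32) × 5/9 = -37.7778°C.
Linearly onto the Newton scale: 0 + (-37.7778 / 100) × (33 - 0) = -12.5°N.

-12.5°N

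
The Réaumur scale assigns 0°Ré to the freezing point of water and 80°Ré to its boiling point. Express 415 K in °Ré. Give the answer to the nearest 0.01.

First in Celsius: 415 - 273.15 = 141.8500°C.
Linearly onto the Réaumur scale: 0 + (141.8500 / 100) × (80 - 0) = 113.48°Ré.

113.48°Ré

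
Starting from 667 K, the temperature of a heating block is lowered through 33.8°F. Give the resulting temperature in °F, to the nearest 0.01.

Initial temperature in Celsius: 667 - 273.15 = 393.8500°C.
The 33.8°F change is an interval, so only the factor 5/9 applies: -33.8 × 5/9 = -18.7778°C.
Final Celsius temperature: 393.8500 - 18.7778 = 375.0722°C.
In Fahrenheit: 375.0722 × 1.8 + 32 = 707.13°F.

707.13°F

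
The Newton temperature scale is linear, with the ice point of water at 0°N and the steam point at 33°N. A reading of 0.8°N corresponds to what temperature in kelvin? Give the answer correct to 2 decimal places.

275.57 K

Linear interpolation between the fixed points: C = (0.8 - 0) × 100 / (33 - 0) = 2.4242°C.
Then 2.4242 + 273.15 = 275.57 K.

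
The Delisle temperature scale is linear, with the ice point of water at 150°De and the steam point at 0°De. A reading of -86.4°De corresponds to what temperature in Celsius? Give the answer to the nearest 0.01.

Linear interpolation between the fixed points: C = (-86.4 - 150) × 100 / (0 - 150) = 157.6000°C.

157.60°C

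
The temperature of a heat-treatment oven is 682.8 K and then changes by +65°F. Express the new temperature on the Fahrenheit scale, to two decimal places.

Initial temperature in Celsius: 682.8 - 273.15 = 409.6500°C.
The 65°F change is an interval, so only the factor 5/9 applies: +65 × 5/9 = +36.1111°C.
Final Celsius temperature: 409.6500 + 36.1111 = 445.7611°C.
In Fahrenheit: 445.7611 × 1.8 + 32 = 834.37°F.

834.37°F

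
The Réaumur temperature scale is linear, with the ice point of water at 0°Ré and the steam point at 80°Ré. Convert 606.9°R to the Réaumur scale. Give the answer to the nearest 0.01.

51.21°Ré

First in Celsius: (606.9 - 491.67) × 5/9 = 64.0167°C.
Linearly onto the Réaumur scale: 0 + (64.0167 / 100) × (80 - 0) = 51.21°Ré.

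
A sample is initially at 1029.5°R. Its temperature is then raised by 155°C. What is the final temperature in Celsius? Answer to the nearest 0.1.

Initial temperature in Celsius: (1029.5 - 491.67) × 5/9 = 298.7944°C.
Final Celsius temperature: 298.7944 + 155.0000 = 453.7944°C.

453.8°C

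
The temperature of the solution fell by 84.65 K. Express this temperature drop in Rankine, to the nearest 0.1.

152.4°R

For a temperature interval the offset drops out; only the factor 1.8 applies.
84.65 × 1.8 = 152.4.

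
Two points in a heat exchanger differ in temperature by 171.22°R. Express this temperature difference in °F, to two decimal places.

171.22°F

Rankine and Fahrenheit degrees are the same size, so the interval is unchanged: 171.22.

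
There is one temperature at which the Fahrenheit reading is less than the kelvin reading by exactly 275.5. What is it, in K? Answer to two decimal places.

Let K be the kelvin reading. The Fahrenheit reading is F = 1.8·K - 459.67.
Require F - K = -275.5: (0.8)·K - 459.67 = -275.5.
K = (-275.5 + 459.67) / (0.8) = 230.21.

230.21 K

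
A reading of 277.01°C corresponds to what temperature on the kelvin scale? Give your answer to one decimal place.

In kelvin: 277.0100 + 273.15 = 550.2 K.

550.2 K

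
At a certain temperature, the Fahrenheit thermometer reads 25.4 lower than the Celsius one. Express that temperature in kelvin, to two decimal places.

201.40 K

Let x be the Celsius reading; then the Fahrenheit reading is 1.8·x + 32.
(1.8·x + 32) - x = -25.4  ⇒  (0.8)·x = -57.4  ⇒  x = -71.7500°C.
In kelvin: -71.7500 + 273.15 = 201.40 K.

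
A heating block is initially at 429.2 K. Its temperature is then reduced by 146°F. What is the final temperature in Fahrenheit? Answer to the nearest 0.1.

166.9°F

Initial temperature in Celsius: 429.2 - 273.15 = 156.0500°C.
The 146°F change is an interval, so only the factor 5/9 applies: -146 × 5/9 = -81.1111°C.
Final Celsius temperature: 156.0500 - 81.1111 = 74.9389°C.
In Fahrenheit: 74.9389 × 1.8 + 32 = 166.9°F.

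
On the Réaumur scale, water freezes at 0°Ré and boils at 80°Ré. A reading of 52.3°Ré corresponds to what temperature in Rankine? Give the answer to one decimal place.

Linear interpolation between the fixed points: C = (52.3 - 0) × 100 / (80 - 0) = 65.3750°C.
Then 65.3750 × 1.8 + 491.67 = 609.3°R.

609.3°R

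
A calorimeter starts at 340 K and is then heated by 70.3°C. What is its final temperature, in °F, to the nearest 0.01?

278.87°F

Initial temperature in Celsius: 340 - 273.15 = 66.8500°C.
Final Celsius temperature: 66.8500 + 70.3000 = 137.1500°C.
In Fahrenheit: 137.1500 × 1.8 + 32 = 278.87°F.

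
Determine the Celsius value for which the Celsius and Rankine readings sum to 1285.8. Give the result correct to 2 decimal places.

Let C be the Celsius reading. The Rankine reading is R = 1.8·C + 491.67.
Require C + R = 1285.8: (2.8)·C + 491.67 = 1285.8.
C = (1285.8 - 491.67) / (2.8) = 283.62.

283.62°C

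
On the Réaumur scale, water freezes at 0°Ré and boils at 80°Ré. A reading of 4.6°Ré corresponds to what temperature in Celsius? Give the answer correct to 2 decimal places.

5.75°C

Linear interpolation between the fixed points: C = (4.6 - 0) × 100 / (80 - 0) = 5.7500°C.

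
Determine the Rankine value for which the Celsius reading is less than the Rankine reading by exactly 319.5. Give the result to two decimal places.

Let R be the Rankine reading. The Celsius reading is C = 5/9·R - 273.15.
Require C - R = -319.5: (-4/9)·R - 273.15 = -319.5.
R = (-319.5 + 273.15) / (-4/9) = 104.29.

104.29°R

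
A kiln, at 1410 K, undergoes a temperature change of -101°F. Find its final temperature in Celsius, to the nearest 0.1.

Initial temperature in Celsius: 1410 - 273.15 = 1136.8500°C.
The 101°F change is an interval, so only the factor 5/9 applies: -101 × 5/9 = -56.1111°C.
Final Celsius temperature: 1136.8500 - 56.1111 = 1080.7389°C.

1080.7°C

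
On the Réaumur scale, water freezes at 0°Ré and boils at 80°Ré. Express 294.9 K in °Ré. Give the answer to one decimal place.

17.4°Ré

First in Celsius: 294.9 - 273.15 = 21.7500°C.
Linearly onto the Réaumur scale: 0 + (21.7500 / 100) × (80 - 0) = 17.4°Ré.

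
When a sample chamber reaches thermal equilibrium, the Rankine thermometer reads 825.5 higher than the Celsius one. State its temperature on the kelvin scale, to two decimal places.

Let x be the Celsius reading; then the Rankine reading is 1.8·x + 491.67.
(1.8·x + 491.67) - x = 825.5  ⇒  (0.8)·x = 333.83  ⇒  x = 417.2875°C.
In kelvin: 417.2875 + 273.15 = 690.44 K.

690.44 K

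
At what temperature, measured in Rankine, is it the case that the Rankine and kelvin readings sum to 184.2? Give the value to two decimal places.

118.41°R

Let R be the Rankine reading. The kelvin reading is K = 5/9·R.
Require R + K = 184.2: (14/9)·R = 184.2.
R = (184.2) / (14/9) = 118.41.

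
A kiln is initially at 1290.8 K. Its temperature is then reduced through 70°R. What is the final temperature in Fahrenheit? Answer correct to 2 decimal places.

1793.77°F

Initial temperature in Celsius: 1290.8 - 273.15 = 1017.6500°C.
The 70°R change is an interval, so only the factor 5/9 applies: -70 × 5/9 = -38.8889°C.
Final Celsius temperature: 1017.6500 - 38.8889 = 978.7611°C.
In Fahrenheit: 978.7611 × 1.8 + 32 = 1793.77°F.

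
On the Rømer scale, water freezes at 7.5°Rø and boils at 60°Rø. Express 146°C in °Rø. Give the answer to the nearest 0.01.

Linearly onto the Rømer scale: 7.5 + (146.0000 / 100) × (60 - 7.5) = 84.15°Rø.

84.15°Rø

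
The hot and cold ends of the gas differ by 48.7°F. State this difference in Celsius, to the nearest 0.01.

27.06°C

For a temperature interval the offset drops out; only the factor 5/9 applies.
48.7 × 5/9 = 27.06.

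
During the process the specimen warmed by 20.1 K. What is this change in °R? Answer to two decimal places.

An interval of 1 K corresponds to 1.8°R.
20.1 × 1.8 = 36.18.

36.18°R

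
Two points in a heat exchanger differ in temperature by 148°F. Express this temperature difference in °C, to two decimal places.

An interval of 1°F corresponds to 5/9°C.
148 × 5/9 = 82.22.

82.22°C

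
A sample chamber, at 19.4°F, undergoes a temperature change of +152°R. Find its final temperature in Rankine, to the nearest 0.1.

631.1°R

Initial temperature in Celsius: (19.4 - 32) × 5/9 = -7.0000°C.
The 152°R change is an interval, so only the factor 5/9 applies: +152 × 5/9 = +84.4444°C.
Final Celsius temperature: -7.0000 + 84.4444 = 77.4444°C.
In Rankine: 77.4444 × 1.8 + 491.67 = 631.1°R.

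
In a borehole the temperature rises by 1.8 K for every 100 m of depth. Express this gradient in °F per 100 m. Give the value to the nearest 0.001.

Since only a temperature interval is involved, the additive offset between the scales drops out.
A change of 1 K is a change of 1.8°F, so 1.8 × 1.8 = 3.240.

3.240 °F/100 m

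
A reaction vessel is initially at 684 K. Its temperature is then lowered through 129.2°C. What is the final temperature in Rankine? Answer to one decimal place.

Initial temperature in Celsius: 684 - 273.15 = 410.8500°C.
Final Celsius temperature: 410.8500 - 129.2000 = 281.6500°C.
In Rankine: 281.6500 × 1.8 + 491.67 = 998.6°R.

998.6°R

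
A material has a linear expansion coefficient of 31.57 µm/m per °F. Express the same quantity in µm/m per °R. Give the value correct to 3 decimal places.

31.570 µm/m per °R

Since only a temperature interval is involved, the additive offset between the scales drops out.
A change of 1°R is a change of 1°F, so per °R the value is 31.57 × 1 = 31.570.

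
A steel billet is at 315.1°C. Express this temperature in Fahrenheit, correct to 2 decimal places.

In Fahrenheit: 315.1000 × 1.8 + 32 = 599.18°F.

599.18°F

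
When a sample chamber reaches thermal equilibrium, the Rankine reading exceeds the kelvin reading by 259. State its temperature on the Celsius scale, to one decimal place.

50.6°C

Let x be the kelvin reading; then the Rankine reading is 1.8·x.
(1.8·x) - x = 259  ⇒  (0.8)·x = 259  ⇒  x = 323.7500 K.
In Celsius: 323.75 - 273.15 = 50.6°C.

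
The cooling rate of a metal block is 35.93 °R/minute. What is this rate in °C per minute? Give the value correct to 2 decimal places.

19.96 °C/minute

The quantity depends on a temperature interval, so only the ratio of degree sizes applies; the offset between the scales is irrelevant.
A change of 1°R is a change of 5/9°C, so 35.93 × 5/9 = 19.96.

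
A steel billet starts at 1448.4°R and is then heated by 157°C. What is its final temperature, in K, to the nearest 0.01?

Initial temperature in Celsius: (1448.4 - 491.67) × 5/9 = 531.5167°C.
Final Celsius temperature: 531.5167 + 157.0000 = 688.5167°C.
In kelvin: 688.5167 + 273.15 = 961.67 K.

961.67 K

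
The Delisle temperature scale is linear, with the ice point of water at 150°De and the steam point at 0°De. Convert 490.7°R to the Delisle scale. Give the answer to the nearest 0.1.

First in Celsius: (490.7 - 491.67) × 5/9 = -0.5389°C.
Linearly onto the Delisle scale: 150 + (-0.5389 / 100) × (0 - 150) = 150.8°De.

150.8°De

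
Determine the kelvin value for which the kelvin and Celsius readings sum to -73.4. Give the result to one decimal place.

Let K be the kelvin reading. The Celsius reading is C = 1·K - 273.15.
Require K + C = -73.4: (2)·K - 273.15 = -73.4.
K = (-73.4 + 273.15) / (2) = 99.9.

99.9 K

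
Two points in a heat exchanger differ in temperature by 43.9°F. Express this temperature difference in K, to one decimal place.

24.4 K

For a temperature interval the offset drops out; only the factor 5/9 applies.
43.9 × 5/9 = 24.4.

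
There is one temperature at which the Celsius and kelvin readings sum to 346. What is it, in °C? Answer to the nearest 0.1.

Let C be the Celsius reading. The kelvin reading is K = 1·C + 273.15.
Require C + K = 346: (2)·C + 273.15 = 346.
C = (346 - 273.15) / (2) = 36.4.

36.4°C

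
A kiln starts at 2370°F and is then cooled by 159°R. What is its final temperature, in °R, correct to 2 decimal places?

Initial temperature in Celsius: (2370 - 32) × 5/9 = 1298.8889°C.
The 159°R change is an interval, so only the factor 5/9 applies: -159 × 5/9 = -88.3333°C.
Final Celsius temperature: 1298.8889 - 88.3333 = 1210.5556°C.
In Rankine: 1210.5556 × 1.8 + 491.67 = 2670.67°R.

2670.67°R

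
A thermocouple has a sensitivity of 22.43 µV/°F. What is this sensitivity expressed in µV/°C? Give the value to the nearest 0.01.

Since only a temperature interval is involved, the additive offset between the scales drops out.
A change of 1°C is a change of 1.8°F, so per °C the value is 22.43 × 1.8 = 40.37.

40.37 µV/°C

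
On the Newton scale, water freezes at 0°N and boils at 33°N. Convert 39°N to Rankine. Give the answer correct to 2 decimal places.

Linear interpolation between the fixed points: C = (39 - 0) × 100 / (33 - 0) = 118.1818°C.
Then 118.1818 × 1.8 + 491.67 = 704.40°R.

704.40°R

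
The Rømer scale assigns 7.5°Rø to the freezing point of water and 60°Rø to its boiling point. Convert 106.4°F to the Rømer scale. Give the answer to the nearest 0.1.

First in Celsius: (106.4 - 32) × 5/9 = 41.3333°C.
Linearly onto the Rømer scale: 7.5 + (41.3333 / 100) × (60 - 7.5) = 29.2°Rø.

29.2°Rø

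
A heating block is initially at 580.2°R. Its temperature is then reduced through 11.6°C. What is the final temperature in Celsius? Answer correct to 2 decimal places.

Initial temperature in Celsius: (580.2 - 491.67) × 5/9 = 49.1833°C.
Final Celsius temperature: 49.1833 - 11.6000 = 37.5833°C.

37.58°C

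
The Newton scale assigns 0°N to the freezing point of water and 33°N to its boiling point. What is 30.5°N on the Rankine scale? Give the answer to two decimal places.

658.03°R

Linear interpolation between the fixed points: C = (30.5 - 0) × 100 / (33 - 0) = 92.4242°C.
Then 92.4242 × 1.8 + 491.67 = 658.03°R.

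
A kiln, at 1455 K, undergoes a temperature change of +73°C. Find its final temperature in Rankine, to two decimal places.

2750.40°R

Initial temperature in Celsius: 1455 - 273.15 = 1181.8500°C.
Final Celsius temperature: 1181.8500 + 73.0000 = 1254.8500°C.
In Rankine: 1254.8500 × 1.8 + 491.67 = 2750.40°R.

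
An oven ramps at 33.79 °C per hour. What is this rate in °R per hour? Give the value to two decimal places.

60.82 °R/hour

The quantity depends on a temperature interval, so only the ratio of degree sizes applies; the offset between the scales is irrelevant.
A change of 1°C is a change of 1.8°R, so 33.79 × 1.8 = 60.82.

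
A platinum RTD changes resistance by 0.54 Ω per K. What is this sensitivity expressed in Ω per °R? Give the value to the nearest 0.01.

0.30 Ω per °R

The quantity depends on a temperature interval, so only the ratio of degree sizes applies; the offset between the scales is irrelevant.
A change of 1°R is a change of 5/9 K, so per °R the value is 0.54 × 5/9 = 0.30.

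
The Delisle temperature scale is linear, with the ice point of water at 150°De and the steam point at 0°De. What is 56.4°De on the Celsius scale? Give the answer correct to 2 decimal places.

Linear interpolation between the fixed points: C = (56.4 - 150) × 100 / (0 - 150) = 62.4000°C.

62.40°C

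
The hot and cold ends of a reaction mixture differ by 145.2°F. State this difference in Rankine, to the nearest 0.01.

145.20°R

Fahrenheit and Rankine degrees are the same size, so the interval is unchanged: 145.20.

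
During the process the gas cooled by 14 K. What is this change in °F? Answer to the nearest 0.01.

25.20°F

Only the scale ratio 1.8 matters for a change in temperature.
14 × 1.8 = 25.20.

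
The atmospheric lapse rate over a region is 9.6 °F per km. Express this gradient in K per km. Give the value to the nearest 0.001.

The quantity depends on a temperature interval, so only the ratio of degree sizes applies; the offset between the scales is irrelevant.
A change of 1°F is a change of 5/9 K, so 9.6 × 5/9 = 5.333.

5.333 K/km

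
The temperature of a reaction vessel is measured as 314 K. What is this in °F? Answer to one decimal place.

In Celsius: 314 - 273.15 = 40.8500°C.
In Fahrenheit: 40.8500 × 1.8 + 32 = 105.5°F.

105.5°F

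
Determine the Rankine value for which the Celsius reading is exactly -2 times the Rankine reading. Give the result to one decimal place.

Let R be the Rankine reading. The Celsius reading is C = 5/9·R - 273.15.
Require C = -2·R: 5/9·R - 273.15 = -2·R.
(23/9)·R = 273.15  ⇒  R = 106.9.

106.9°R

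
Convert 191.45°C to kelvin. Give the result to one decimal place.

464.6 K

In kelvin: 191.4500 + 273.15 = 464.6 K.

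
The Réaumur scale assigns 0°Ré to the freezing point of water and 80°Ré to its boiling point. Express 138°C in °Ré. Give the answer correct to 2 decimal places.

110.40°Ré

Linearly onto the Réaumur scale: 0 + (138.0000 / 100) × (80 - 0) = 110.40°Ré.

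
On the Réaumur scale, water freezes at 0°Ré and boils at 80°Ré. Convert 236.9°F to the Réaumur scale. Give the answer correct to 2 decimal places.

First in Celsius: (236.9 - 32) × 5/9 = 113.8333°C.
Linearly onto the Réaumur scale: 0 + (113.8333 / 100) × (80 - 0) = 91.07°Ré.

91.07°Ré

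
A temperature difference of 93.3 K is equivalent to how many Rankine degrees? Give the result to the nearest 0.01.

167.94°R

An interval of 1 K corresponds to 1.8°R.
93.3 × 1.8 = 167.94.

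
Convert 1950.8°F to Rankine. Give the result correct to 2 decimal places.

2410.47°R

In Celsius: (1950.8 - 32) × 5/9 = 1066.0000°C.
In Rankine: 1066.0000 × 1.8 + 491.67 = 2410.47°R.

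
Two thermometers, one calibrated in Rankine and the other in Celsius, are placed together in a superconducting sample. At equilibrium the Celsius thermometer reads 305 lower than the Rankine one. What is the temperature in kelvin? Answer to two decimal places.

39.81 K

Let x be the Rankine reading; then the Celsius reading is 5/9·x - 273.15.
(5/9·x - 273.15) - x = -305  ⇒  (-4/9)·x = -31.85  ⇒  x = 71.6625°R.
In Celsius: (71.6625 - 491.67) × 5/9 = -233.3375°C.
In kelvin: -233.3375 + 273.15 = 39.81 K.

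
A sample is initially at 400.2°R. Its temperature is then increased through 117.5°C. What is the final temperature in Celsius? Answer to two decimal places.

66.68°C

Initial temperature in Celsius: (400.2 - 491.67) × 5/9 = -50.8167°C.
Final Celsius temperature: -50.8167 + 117.5000 = 66.6833°C.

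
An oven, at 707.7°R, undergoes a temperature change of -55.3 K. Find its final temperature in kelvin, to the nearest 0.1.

337.9 K

Initial temperature in Celsius: (707.7 - 491.67) × 5/9 = 120.0167°C.
The 55.3 K change is an interval; Kelvin and Celsius degrees are the same size, so ΔC = -55.3°C.
Final Celsius temperature: 120.0167 - 55.3000 = 64.7167°C.
In kelvin: 64.7167 + 273.15 = 337.9 K.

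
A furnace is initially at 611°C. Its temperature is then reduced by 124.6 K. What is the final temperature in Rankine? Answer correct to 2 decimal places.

The 124.6 K change is an interval; Kelvin and Celsius degrees are the same size, so ΔC = -124.6°C.
Final Celsius temperature: 611.0000 - 124.6000 = 486.4000°C.
In Rankine: 486.4000 × 1.8 + 491.67 = 1367.19°R.

1367.19°R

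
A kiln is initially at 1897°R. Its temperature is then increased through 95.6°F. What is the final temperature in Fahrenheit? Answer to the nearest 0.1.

Initial temperature in Celsius: (1897 - 491.67) × 5/9 = 780.7389°C.
The 95.6°F change is an interval, so only the factor 5/9 applies: +95.6 × 5/9 = +53.1111°C.
Final Celsius temperature: 780.7389 + 53.1111 = 833.8500°C.
In Fahrenheit: 833.8500 × 1.8 + 32 = 1532.9°F.

1532.9°F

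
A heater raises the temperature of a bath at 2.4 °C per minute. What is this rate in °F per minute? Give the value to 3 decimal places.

4.320 °F/minute

Since only a temperature interval is involved, the additive offset between the scales drops out.
A change of 1°C is a change of 1.8°F, so 2.4 × 1.8 = 4.320.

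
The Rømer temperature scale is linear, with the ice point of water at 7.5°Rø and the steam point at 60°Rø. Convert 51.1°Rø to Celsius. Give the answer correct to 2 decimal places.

Linear interpolation between the fixed points: C = (51.1 - 7.5) × 100 / (60 - 7.5) = 83.0476°C.

83.05°C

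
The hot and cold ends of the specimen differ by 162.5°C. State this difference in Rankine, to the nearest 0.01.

292.50°R

For a temperature interval the offset drops out; only the factor 1.8 applies.
162.5 × 1.8 = 292.50.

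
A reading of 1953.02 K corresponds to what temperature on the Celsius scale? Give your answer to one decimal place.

In Celsius: 1953.02 - 273.15 = 1679.8700°C.

1679.9°C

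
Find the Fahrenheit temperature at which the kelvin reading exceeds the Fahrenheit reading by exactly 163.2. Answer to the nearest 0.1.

207.4°F

Let F be the Fahrenheit reading. The kelvin reading is K = 5/9·F + 255.372.
Require K - F = 163.2: (-4/9)·F + 255.372 = 163.2.
F = (163.2 - 255.372) / (-4/9) = 207.4.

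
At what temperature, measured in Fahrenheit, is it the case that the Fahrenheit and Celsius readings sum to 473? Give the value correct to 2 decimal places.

Let F be the Fahrenheit reading. The Celsius reading is C = 5/9·F - 17.7778.
Require F + C = 473: (14/9)·F - 17.7778 = 473.
F = (473 + 17.7778) / (14/9) = 315.50.

315.50°F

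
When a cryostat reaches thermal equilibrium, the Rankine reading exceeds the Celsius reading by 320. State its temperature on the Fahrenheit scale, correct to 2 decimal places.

Let x be the Rankine reading; then the Celsius reading is 5/9·x - 273.15.
(5/9·x - 273.15) - x = -320  ⇒  (-4/9)·x = -46.85  ⇒  x = 105.4125°R.
In Celsius: (105.4125 - 491.67) × 5/9 = -214.5875°C.
In Fahrenheit: -214.5875 × 1.8 + 32 = -354.26°F.

-354.26°F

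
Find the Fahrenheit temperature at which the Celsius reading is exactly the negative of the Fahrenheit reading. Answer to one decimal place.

Let F be the Fahrenheit reading. The Celsius reading is C = 5/9·F - 17.7778.
Require C = -1·F: 5/9·F - 17.7778 = -1·F.
(14/9)·F = 17.7778  ⇒  F = 11.4.

11.4°F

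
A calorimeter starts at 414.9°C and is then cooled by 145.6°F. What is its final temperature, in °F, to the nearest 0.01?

633.22°F

The 145.6°F change is an interval, so only the factor 5/9 applies: -145.6 × 5/9 = -80.8889°C.
Final Celsius temperature: 414.9000 - 80.8889 = 334.0111°C.
In Fahrenheit: 334.0111 × 1.8 + 32 = 633.22°F.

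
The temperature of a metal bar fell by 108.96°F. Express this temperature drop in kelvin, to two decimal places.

60.53 K

Only the scale ratio 5/9 matters for a change in temperature.
108.96 × 5/9 = 60.53.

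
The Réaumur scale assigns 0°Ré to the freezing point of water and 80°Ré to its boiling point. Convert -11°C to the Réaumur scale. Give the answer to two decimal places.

-8.80°Ré

Linearly onto the Réaumur scale: 0 + (-11.0000 / 100) × (80 - 0) = -8.80°Ré.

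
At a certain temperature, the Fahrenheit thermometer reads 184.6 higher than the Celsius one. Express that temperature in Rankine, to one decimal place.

835.0°R

Let x be the Celsius reading; then the Fahrenheit reading is 1.8·x + 32.
(1.8·x + 32) - x = 184.6  ⇒  (0.8)·x = 152.6  ⇒  x = 190.7500°C.
In Rankine: 190.7500 × 1.8 + 491.67 = 835.0°R.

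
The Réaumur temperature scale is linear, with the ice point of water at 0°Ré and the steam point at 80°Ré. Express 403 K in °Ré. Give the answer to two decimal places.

First in Celsius: 403 - 273.15 = 129.8500°C.
Linearly onto the Réaumur scale: 0 + (129.8500 / 100) × (80 - 0) = 103.88°Ré.

103.88°Ré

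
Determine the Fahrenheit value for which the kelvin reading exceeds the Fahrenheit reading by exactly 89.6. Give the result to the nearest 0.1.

Let F be the Fahrenheit reading. The kelvin reading is K = 5/9·F + 255.372.
Require K - F = 89.6: (-4/9)·F + 255.372 = 89.6.
F = (89.6 - 255.372) / (-4/9) = 373.0.

373.0°F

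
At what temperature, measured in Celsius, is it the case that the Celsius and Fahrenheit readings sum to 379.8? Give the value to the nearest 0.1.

Let C be the Celsius reading. The Fahrenheit reading is F = 1.8·C + 32.
Require C + F = 379.8: (2.8)·C + 32 = 379.8.
C = (379.8 - 32) / (2.8) = 124.2.

124.2°C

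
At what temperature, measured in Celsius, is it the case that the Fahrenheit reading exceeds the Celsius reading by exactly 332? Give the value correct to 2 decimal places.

Let C be the Celsius reading. The Fahrenheit reading is F = 1.8·C + 32.
Require F - C = 332: (0.8)·C + 32 = 332.
C = (332 - 32) / (0.8) = 375.00.

375.00°C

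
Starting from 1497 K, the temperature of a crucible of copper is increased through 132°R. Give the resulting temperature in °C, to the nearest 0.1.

1297.2°C

Initial temperature in Celsius: 1497 - 273.15 = 1223.8500°C.
The 132°R change is an interval, so only the factor 5/9 applies: +132 × 5/9 = +73.3333°C.
Final Celsius temperature: 1223.8500 + 73.3333 = 1297.1833°C.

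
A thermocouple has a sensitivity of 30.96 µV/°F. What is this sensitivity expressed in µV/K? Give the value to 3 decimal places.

Since only a temperature interval is involved, the additive offset between the scales drops out.
A change of 1 K is a change of 1.8°F, so per K the value is 30.96 × 1.8 = 55.728.

55.728 µV/K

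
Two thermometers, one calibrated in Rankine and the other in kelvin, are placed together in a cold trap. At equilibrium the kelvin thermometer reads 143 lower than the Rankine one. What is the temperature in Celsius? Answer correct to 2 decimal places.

Let x be the Rankine reading; then the kelvin reading is 5/9·x.
(5/9·x) - x = -143  ⇒  (-4/9)·x = -143  ⇒  x = 321.7500°R.
In Celsius: (321.75 - 491.67) × 5/9 = -94.40°C.

-94.40°C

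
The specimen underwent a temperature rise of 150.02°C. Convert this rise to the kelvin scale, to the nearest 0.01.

150.02 K

Celsius and kelvin degrees are the same size, so the interval is unchanged: 150.02.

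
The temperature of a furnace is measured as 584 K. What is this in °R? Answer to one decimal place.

1051.2°R

In Celsius: 584 - 273.15 = 310.8500°C.
In Rankine: 310.8500 × 1.8 + 491.67 = 1051.2°R.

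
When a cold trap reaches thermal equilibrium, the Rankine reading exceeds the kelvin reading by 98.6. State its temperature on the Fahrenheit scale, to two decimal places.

-237.82°F

Let x be the kelvin reading; then the Rankine reading is 1.8·x.
(1.8·x) - x = 98.6  ⇒  (0.8)·x = 98.6  ⇒  x = 123.2500 K.
In Celsius: 123.25 - 273.15 = -149.9000°C.
In Fahrenheit: -149.9000 × 1.8 + 32 = -237.82°F.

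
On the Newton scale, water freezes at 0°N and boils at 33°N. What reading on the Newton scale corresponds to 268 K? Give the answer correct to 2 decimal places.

First in Celsius: 268 - 273.15 = -5.1500°C.
Linearly onto the Newton scale: 0 + (-5.1500 / 100) × (33 - 0) = -1.70°N.

-1.70°N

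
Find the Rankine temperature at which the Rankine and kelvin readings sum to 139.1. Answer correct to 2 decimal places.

89.42°R

Let R be the Rankine reading. The kelvin reading is K = 5/9·R.
Require R + K = 139.1: (14/9)·R = 139.1.
R = (139.1) / (14/9) = 89.42.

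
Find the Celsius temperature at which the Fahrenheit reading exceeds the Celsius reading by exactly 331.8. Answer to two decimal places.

Let C be the Celsius reading. The Fahrenheit reading is F = 1.8·C + 32.
Require F - C = 331.8: (0.8)·C + 32 = 331.8.
C = (331.8 - 32) / (0.8) = 374.75.

374.75°C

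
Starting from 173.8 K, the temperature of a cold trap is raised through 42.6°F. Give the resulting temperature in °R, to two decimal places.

355.44°R

Initial temperature in Celsius: 173.8 - 273.15 = -99.3500°C.
The 42.6°F change is an interval, so only the factor 5/9 applies: +42.6 × 5/9 = +23.6667°C.
Final Celsius temperature: -99.3500 + 23.6667 = -75.6833°C.
In Rankine: -75.6833 × 1.8 + 491.67 = 355.44°R.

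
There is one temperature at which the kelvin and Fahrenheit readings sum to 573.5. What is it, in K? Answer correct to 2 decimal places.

368.99 K

Let K be the kelvin reading. The Fahrenheit reading is F = 1.8·K - 459.67.
Require K + F = 573.5: (2.8)·K - 459.67 = 573.5.
K = (573.5 + 459.67) / (2.8) = 368.99.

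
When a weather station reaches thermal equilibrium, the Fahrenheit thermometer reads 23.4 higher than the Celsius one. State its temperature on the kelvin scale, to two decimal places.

Let x be the Celsius reading; then the Fahrenheit reading is 1.8·x + 32.
(1.8·x + 32) - x = 23.4  ⇒  (0.8)·x = -8.6  ⇒  x = -10.7500°C.
In kelvin: -10.7500 + 273.15 = 262.40 K.

262.40 K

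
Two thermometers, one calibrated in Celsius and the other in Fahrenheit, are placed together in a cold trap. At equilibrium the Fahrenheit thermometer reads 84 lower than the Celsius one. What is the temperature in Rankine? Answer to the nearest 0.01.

230.67°R

Let x be the Celsius reading; then the Fahrenheit reading is 1.8·x + 32.
(1.8·x + 32) - x = -84  ⇒  (0.8)·x = -116  ⇒  x = -145.0000°C.
In Rankine: -145.0000 × 1.8 + 491.67 = 230.67°R.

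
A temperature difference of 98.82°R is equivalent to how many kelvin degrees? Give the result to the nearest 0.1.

An interval of 1°R corresponds to 5/9 K.
98.82 × 5/9 = 54.9.

54.9 K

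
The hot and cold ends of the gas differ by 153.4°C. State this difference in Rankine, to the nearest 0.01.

Only the scale ratio 1.8 matters for a change in temperature.
153.4 × 1.8 = 276.12.

276.12°R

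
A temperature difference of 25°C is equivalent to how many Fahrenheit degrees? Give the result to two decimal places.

For a temperature interval the offset drops out; only the factor 1.8 applies.
25 × 1.8 = 45.00.

45.00°F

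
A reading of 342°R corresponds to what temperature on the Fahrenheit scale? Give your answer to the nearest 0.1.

In Celsius: (342 - 491.67) × 5/9 = -83.1500°C.
In Fahrenheit: -83.1500 × 1.8 + 32 = -117.7°F.

-117.7°F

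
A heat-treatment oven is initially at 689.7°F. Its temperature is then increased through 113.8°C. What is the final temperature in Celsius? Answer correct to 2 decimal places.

479.19°C

Initial temperature in Celsius: (689.7 - 32) × 5/9 = 365.3889°C.
Final Celsius temperature: 365.3889 + 113.8000 = 479.1889°C.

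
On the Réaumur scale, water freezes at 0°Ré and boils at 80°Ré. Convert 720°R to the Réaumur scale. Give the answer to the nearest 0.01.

101.48°Ré

First in Celsius: (720 - 491.67) × 5/9 = 126.8500°C.
Linearly onto the Réaumur scale: 0 + (126.8500 / 100) × (80 - 0) = 101.48°Ré.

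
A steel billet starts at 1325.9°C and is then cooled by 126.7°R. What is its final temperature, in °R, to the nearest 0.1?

2751.6°R

The 126.7°R change is an interval, so only the factor 5/9 applies: -126.7 × 5/9 = -70.3889°C.
Final Celsius temperature: 1325.9000 - 70.3889 = 1255.5111°C.
In Rankine: 1255.5111 × 1.8 + 491.67 = 2751.6°R.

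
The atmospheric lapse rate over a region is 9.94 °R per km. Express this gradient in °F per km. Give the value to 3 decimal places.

9.940 °F/km

Since only a temperature interval is involved, the additive offset between the scales drops out.
A change of 1°R is a change of 1°F, so 9.94 × 1 = 9.940.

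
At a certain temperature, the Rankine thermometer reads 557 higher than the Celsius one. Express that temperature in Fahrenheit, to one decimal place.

179.0°F

Let x be the Celsius reading; then the Rankine reading is 1.8·x + 491.67.
(1.8·x + 491.67) - x = 557  ⇒  (0.8)·x = 65.33  ⇒  x = 81.6625°C.
In Fahrenheit: 81.6625 × 1.8 + 32 = 179.0°F.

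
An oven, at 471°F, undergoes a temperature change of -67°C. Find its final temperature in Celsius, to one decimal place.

176.9°C

Initial temperature in Celsius: (471 - 32) × 5/9 = 243.8889°C.
Final Celsius temperature: 243.8889 - 67.0000 = 176.8889°C.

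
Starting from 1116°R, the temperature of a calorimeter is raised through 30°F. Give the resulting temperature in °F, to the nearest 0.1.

Initial temperature in Celsius: (1116 - 491.67) × 5/9 = 346.8500°C.
The 30°F change is an interval, so only the factor 5/9 applies: +30 × 5/9 = +16.6667°C.
Final Celsius temperature: 346.8500 + 16.6667 = 363.5167°C.
In Fahrenheit: 363.5167 × 1.8 + 32 = 686.3°F.

686.3°F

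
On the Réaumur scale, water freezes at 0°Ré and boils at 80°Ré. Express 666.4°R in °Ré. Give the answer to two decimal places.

77.66°Ré

First in Celsius: (666.4 - 491.67) × 5/9 = 97.0722°C.
Linearly onto the Réaumur scale: 0 + (97.0722 / 100) × (80 - 0) = 77.66°Ré.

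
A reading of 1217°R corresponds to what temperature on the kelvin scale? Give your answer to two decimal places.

676.11 K

In Celsius: (1217 - 491.67) × 5/9 = 402.9611°C.
In kelvin: 402.9611 + 273.15 = 676.11 K.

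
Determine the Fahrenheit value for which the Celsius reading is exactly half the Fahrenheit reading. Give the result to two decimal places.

320.00°F

Let F be the Fahrenheit reading. The Celsius reading is C = 5/9·F - 17.7778.
Require C = 0.5·F: 5/9·F - 17.7778 = 0.5·F.
(1/18)·F = 17.7778  ⇒  F = 320.00.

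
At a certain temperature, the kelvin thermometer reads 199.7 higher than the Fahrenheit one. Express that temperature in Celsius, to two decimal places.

51.81°C

Let x be the Fahrenheit reading; then the kelvin reading is 5/9·x + 255.372.
(5/9·x + 255.372) - x = 199.7  ⇒  (-4/9)·x = -55.6722  ⇒  x = 125.2625°F.
In Celsius: (125.2625 - 32) × 5/9 = 51.81°C.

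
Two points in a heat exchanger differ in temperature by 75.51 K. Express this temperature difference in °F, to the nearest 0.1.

135.9°F

Only the scale ratio 1.8 matters for a change in temperature.
75.51 × 1.8 = 135.9.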